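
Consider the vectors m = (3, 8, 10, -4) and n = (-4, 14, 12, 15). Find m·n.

m · n = 3·(-4) + 8·14 + 10·12 + (-4)·15 = -12 + 112 + 120 - 60 = 160

160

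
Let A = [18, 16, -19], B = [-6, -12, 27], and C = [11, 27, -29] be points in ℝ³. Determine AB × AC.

(-226, -562, -460)

AB = (-24, -28, 46)
AC = (-7, 11, -10)
i: (-28)·(-10) - 46·11 = 280 - 506 = -226
j: 46·(-7) - (-24)·(-10) = -322 - 240 = -562
k: (-24)·11 - (-28)·(-7) = -264 - 196 = -460
AB × AC = (-226, -562, -460)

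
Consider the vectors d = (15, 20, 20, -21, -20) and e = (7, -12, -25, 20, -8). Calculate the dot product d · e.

d · e = 15·7 + 20·(-12) + 20·(-25) + (-21)·20 + (-20)·(-8) = 105 - 240 - 500 - 420 + 160 = -895

-895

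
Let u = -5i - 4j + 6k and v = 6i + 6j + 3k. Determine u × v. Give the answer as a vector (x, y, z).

i: (-4)·3 - 6·6 = -12 - 36 = -48
j: 6·6 - (-5)·3 = 36 - (-15) = 51
k: (-5)·6 - (-4)·6 = -30 - (-24) = -6
u × v = (-48, 51, -6)

(-48, 51, -6)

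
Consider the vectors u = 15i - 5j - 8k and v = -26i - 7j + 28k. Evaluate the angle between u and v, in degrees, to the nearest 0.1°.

u · v = 15·(-26) + (-5)·(-7) + (-8)·28 = -390 + 35 - 224 = -579
|u|² = 225 + 25 + 64 = 314,  |u| = √314 ≈ 17.720045
|v|² = 676 + 49 + 784 = 1509,  |v| = √1509 ≈ 38.845849
cos θ = -579 / (17.720045 · 38.845849) ≈ -0.84114
θ = arccos(-0.84114) ≈ 147.3°

147.3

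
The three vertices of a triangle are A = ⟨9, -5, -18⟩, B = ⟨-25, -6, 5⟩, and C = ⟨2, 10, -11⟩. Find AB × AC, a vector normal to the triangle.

(-352, 77, -517)

AB = (-34, -1, 23)
AC = (-7, 15, 7)
i: (-1)·7 - 23·15 = -7 - 345 = -352
j: 23·(-7) - (-34)·7 = -161 - (-238) = 77
k: (-34)·15 - (-1)·(-7) = -510 - 7 = -517
AB × AC = (-352, 77, -517)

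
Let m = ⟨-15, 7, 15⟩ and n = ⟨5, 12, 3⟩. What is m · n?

54

m · n = (-15)·5 + 7·12 + 15·3 = -75 + 84 + 45 = 54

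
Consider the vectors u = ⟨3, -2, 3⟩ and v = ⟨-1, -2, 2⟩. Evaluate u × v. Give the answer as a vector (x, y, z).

i: (-2)·2 - 3·(-2) = -4 - (-6) = 2
j: 3·(-1) - 3·2 = -3 - 6 = -9
k: 3·(-2) - (-2)·(-1) = -6 - 2 = -8
u × v = (2, -9, -8)

(2, -9, -8)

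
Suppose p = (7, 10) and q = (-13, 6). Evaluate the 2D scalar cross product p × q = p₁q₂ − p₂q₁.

172

7·6 - 10·(-13) = 42 - (-130) = 172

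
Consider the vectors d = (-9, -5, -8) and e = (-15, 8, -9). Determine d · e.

d · e = (-9)·(-15) + (-5)·8 + (-8)·(-9) = 135 - 40 + 72 = 167

167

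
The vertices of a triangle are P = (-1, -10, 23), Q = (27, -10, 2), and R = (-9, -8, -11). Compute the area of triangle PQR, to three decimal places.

PQ = (28, 0, -21),  PR = (-8, 2, -34)
i: 0·(-34) - (-21)·2 = 0 - (-42) = 42
j: (-21)·(-8) - 28·(-34) = 168 - (-952) = 1120
k: 28·2 - 0·(-8) = 56 - 0 = 56
PQ × PR = (42, 1120, 56)
|PQ × PR| = √1259300 ≈ 1122.1854
area = ½ · 1122.1854 ≈ 561.093

561.093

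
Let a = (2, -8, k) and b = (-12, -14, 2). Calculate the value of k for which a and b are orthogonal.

a · b = 2·(-12) + (-8)·(-14) + k·2 = 88 + 2k
Set equal to 0: 2k = -88, so k = -44.

-44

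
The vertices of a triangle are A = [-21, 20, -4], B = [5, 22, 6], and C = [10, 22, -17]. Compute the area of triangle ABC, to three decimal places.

AB = (26, 2, 10),  AC = (31, 2, -13)
i: 2·(-13) - 10·2 = -26 - 20 = -46
j: 10·31 - 26·(-13) = 310 - (-338) = 648
k: 26·2 - 2·31 = 52 - 62 = -10
AB × AC = (-46, 648, -10)
|AB × AC| = √422120 ≈ 649.7076
area = ½ · 649.7076 ≈ 324.854

324.854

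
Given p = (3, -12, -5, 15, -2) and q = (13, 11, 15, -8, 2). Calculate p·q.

-292

p · q = 3·13 + (-12)·11 + (-5)·15 + 15·(-8) + (-2)·2 = 39 - 132 - 75 - 120 - 4 = -292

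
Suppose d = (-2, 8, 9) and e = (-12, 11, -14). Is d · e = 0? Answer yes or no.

no

d · e = (-2)·(-12) + 8·11 + 9·(-14) = 24 + 88 - 126 = -14
Nonzero, so the vectors are not orthogonal.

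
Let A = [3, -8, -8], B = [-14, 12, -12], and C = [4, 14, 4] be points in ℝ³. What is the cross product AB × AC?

AB = (-17, 20, -4)
AC = (1, 22, 12)
i: 20·12 - (-4)·22 = 240 - (-88) = 328
j: (-4)·1 - (-17)·12 = -4 - (-204) = 200
k: (-17)·22 - 20·1 = -374 - 20 = -394
AB × AC = (328, 200, -394)

(328, 200, -394)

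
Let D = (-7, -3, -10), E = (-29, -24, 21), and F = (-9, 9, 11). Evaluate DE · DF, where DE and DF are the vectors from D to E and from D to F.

DE = E − D = (-22, -21, 31)
DF = F − D = (-2, 12, 21)
DE · DF = (-22)·(-2) + (-21)·12 + 31·21 = 44 - 252 + 651 = 443

443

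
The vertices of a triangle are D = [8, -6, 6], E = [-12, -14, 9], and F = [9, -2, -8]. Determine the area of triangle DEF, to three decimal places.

151.586

DE = (-20, -8, 3),  DF = (1, 4, -14)
i: (-8)·(-14) - 3·4 = 112 - 12 = 100
j: 3·1 - (-20)·(-14) = 3 - 280 = -277
k: (-20)·4 - (-8)·1 = -80 - (-8) = -72
DE × DF = (100, -277, -72)
|DE × DF| = √91913 ≈ 303.1716
area = ½ · 303.1716 ≈ 151.586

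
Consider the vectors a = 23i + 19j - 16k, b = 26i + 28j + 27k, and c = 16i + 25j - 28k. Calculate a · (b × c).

b × c:
i: 28·(-28) - 27·25 = -784 - 675 = -1459
j: 27·16 - 26·(-28) = 432 - (-728) = 1160
k: 26·25 - 28·16 = 650 - 448 = 202
b × c = (-1459, 1160, 202)
a · (b × c) = 23·(-1459) + 19·1160 + (-16)·202 = -33557 + 22040 - 3232 = -14749

-14749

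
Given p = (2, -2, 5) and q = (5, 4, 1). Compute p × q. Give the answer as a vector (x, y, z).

i: (-2)·1 - 5·4 = -2 - 20 = -22
j: 5·5 - 2·1 = 25 - 2 = 23
k: 2·4 - (-2)·5 = 8 - (-10) = 18
p × q = (-22, 23, 18)

(-22, 23, 18)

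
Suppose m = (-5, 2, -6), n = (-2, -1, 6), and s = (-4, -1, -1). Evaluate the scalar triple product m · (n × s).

n × s:
i: (-1)·(-1) - 6·(-1) = 1 - (-6) = 7
j: 6·(-4) - (-2)·(-1) = -24 - 2 = -26
k: (-2)·(-1) - (-1)·(-4) = 2 - 4 = -2
n × s = (7, -26, -2)
m · (n × s) = (-5)·7 + 2·(-26) + (-6)·(-2) = -35 - 52 + 12 = -75

-75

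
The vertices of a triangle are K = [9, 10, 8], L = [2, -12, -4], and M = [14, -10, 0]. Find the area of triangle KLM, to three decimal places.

141.467

KL = (-7, -22, -12),  KM = (5, -20, -8)
i: (-22)·(-8) - (-12)·(-20) = 176 - 240 = -64
j: (-12)·5 - (-7)·(-8) = -60 - 56 = -116
k: (-7)·(-20) - (-22)·5 = 140 - (-110) = 250
KL × KM = (-64, -116, 250)
|KL × KM| = √80052 ≈ 282.9346
area = ½ · 282.9346 ≈ 141.467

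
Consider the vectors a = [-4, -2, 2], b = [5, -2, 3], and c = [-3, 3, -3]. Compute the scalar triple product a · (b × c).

18

b × c:
i: (-2)·(-3) - 3·3 = 6 - 9 = -3
j: 3·(-3) - 5·(-3) = -9 - (-15) = 6
k: 5·3 - (-2)·(-3) = 15 - 6 = 9
b × c = (-3, 6, 9)
a · (b × c) = (-4)·(-3) + (-2)·6 + 2·9 = 12 - 12 + 18 = 18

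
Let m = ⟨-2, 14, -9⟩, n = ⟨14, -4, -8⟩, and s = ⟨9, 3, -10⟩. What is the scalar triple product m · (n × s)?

122

n × s:
i: (-4)·(-10) - (-8)·3 = 40 - (-24) = 64
j: (-8)·9 - 14·(-10) = -72 - (-140) = 68
k: 14·3 - (-4)·9 = 42 - (-36) = 78
n × s = (64, 68, 78)
m · (n × s) = (-2)·64 + 14·68 + (-9)·78 = -128 + 952 - 702 = 122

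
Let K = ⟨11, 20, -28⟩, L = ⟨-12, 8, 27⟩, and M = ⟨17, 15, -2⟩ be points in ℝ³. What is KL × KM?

(-37, 928, 187)

KL = (-23, -12, 55)
KM = (6, -5, 26)
i: (-12)·26 - 55·(-5) = -312 - (-275) = -37
j: 55·6 - (-23)·26 = 330 - (-598) = 928
k: (-23)·(-5) - (-12)·6 = 115 - (-72) = 187
KL × KM = (-37, 928, 187)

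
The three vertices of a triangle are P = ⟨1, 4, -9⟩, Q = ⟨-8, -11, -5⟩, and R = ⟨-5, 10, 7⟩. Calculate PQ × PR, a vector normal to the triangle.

PQ = (-9, -15, 4)
PR = (-6, 6, 16)
i: (-15)·16 - 4·6 = -240 - 24 = -264
j: 4·(-6) - (-9)·16 = -24 - (-144) = 120
k: (-9)·6 - (-15)·(-6) = -54 - 90 = -144
PQ × PR = (-264, 120, -144)

(-264, 120, -144)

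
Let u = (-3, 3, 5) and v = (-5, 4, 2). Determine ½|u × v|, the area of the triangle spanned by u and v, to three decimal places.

11.895

i: 3·2 - 5·4 = 6 - 20 = -14
j: 5·(-5) - (-3)·2 = -25 - (-6) = -19
k: (-3)·4 - 3·(-5) = -12 - (-15) = 3
u × v = (-14, -19, 3)
|u × v| = √((-14)² + (-19)² + 3²) = √566 ≈ 23.7908
area = ½ · 23.7908 ≈ 11.895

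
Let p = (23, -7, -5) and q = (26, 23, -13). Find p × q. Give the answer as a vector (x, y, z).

(206, 169, 711)

i: (-7)·(-13) - (-5)·23 = 91 - (-115) = 206
j: (-5)·26 - 23·(-13) = -130 - (-299) = 169
k: 23·23 - (-7)·26 = 529 - (-182) = 711
p × q = (206, 169, 711)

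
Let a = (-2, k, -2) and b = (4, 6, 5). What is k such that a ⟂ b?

3

a · b = (-2)·4 + k·6 + (-2)·5 = -18 + 6k
Set equal to 0: 6k = 18, so k = 3.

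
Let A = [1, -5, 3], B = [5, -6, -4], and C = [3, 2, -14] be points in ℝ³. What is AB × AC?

(66, 54, 30)

AB = (4, -1, -7)
AC = (2, 7, -17)
i: (-1)·(-17) - (-7)·7 = 17 - (-49) = 66
j: (-7)·2 - 4·(-17) = -14 - (-68) = 54
k: 4·7 - (-1)·2 = 28 - (-2) = 30
AB × AC = (66, 54, 30)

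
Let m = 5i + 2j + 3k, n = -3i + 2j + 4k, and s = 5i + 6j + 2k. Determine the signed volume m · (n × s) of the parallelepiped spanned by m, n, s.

-132

n × s:
i: 2·2 - 4·6 = 4 - 24 = -20
j: 4·5 - (-3)·2 = 20 - (-6) = 26
k: (-3)·6 - 2·5 = -18 - 10 = -28
n × s = (-20, 26, -28)
m · (n × s) = 5·(-20) + 2·26 + 3·(-28) = -100 + 52 - 84 = -132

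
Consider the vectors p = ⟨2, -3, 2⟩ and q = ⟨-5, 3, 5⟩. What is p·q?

-9

p · q = 2·(-5) + (-3)·3 + 2·5 = -10 - 9 + 10 = -9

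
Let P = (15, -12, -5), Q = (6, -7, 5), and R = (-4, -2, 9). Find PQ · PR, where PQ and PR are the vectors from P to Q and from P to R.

361

PQ = Q − P = (-9, 5, 10)
PR = R − P = (-19, 10, 14)
PQ · PR = (-9)·(-19) + 5·10 + 10·14 = 171 + 50 + 140 = 361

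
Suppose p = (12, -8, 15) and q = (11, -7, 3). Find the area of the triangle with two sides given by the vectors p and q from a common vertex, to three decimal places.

76.187

i: (-8)·3 - 15·(-7) = -24 - (-105) = 81
j: 15·11 - 12·3 = 165 - 36 = 129
k: 12·(-7) - (-8)·11 = -84 - (-88) = 4
p × q = (81, 129, 4)
|p × q| = √(81² + 129² + 4²) = √23218 ≈ 152.3745
area = ½ · 152.3745 ≈ 76.187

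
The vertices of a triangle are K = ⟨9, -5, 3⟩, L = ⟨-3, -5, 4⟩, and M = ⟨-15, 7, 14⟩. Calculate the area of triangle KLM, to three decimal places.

KL = (-12, 0, 1),  KM = (-24, 12, 11)
i: 0·11 - 1·12 = 0 - 12 = -12
j: 1·(-24) - (-12)·11 = -24 - (-132) = 108
k: (-12)·12 - 0·(-24) = -144 - 0 = -144
KL × KM = (-12, 108, -144)
|KL × KM| = √32544 ≈ 180.3996
area = ½ · 180.3996 ≈ 90.200

90.200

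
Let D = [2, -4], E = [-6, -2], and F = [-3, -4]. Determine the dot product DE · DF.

40

DE = E − D = (-8, 2)
DF = F − D = (-5, 0)
DE · DF = (-8)·(-5) + 2·0 = 40 + 0 = 40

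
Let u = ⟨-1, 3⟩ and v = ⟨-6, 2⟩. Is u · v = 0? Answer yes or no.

no

u · v = (-1)·(-6) + 3·2 = 6 + 6 = 12
Nonzero, so the vectors are not orthogonal.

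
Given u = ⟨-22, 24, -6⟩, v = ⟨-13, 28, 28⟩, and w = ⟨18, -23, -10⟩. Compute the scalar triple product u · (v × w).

2198

v × w:
i: 28·(-10) - 28·(-23) = -280 - (-644) = 364
j: 28·18 - (-13)·(-10) = 504 - 130 = 374
k: (-13)·(-23) - 28·18 = 299 - 504 = -205
v × w = (364, 374, -205)
u · (v × w) = (-22)·364 + 24·374 + (-6)·(-205) = -8008 + 8976 + 1230 = 2198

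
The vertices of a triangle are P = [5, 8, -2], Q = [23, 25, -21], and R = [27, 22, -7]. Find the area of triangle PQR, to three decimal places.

PQ = (18, 17, -19),  PR = (22, 14, -5)
i: 17·(-5) - (-19)·14 = -85 - (-266) = 181
j: (-19)·22 - 18·(-5) = -418 - (-90) = -328
k: 18·14 - 17·22 = 252 - 374 = -122
PQ × PR = (181, -328, -122)
|PQ × PR| = √155229 ≈ 393.9911
area = ½ · 393.9911 ≈ 196.996

196.996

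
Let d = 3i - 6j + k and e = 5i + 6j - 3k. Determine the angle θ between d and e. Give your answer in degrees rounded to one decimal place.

115.0

d · e = 3·5 + (-6)·6 + 1·(-3) = 15 - 36 - 3 = -24
|d|² = 9 + 36 + 1 = 46,  |d| = √46 ≈ 6.782330
|e|² = 25 + 36 + 9 = 70,  |e| = √70 ≈ 8.366600
cos θ = -24 / (6.782330 · 8.366600) ≈ -0.42294
θ = arccos(-0.42294) ≈ 115.0°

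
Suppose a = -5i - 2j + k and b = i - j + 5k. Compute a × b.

i: (-2)·5 - 1·(-1) = -10 - (-1) = -9
j: 1·1 - (-5)·5 = 1 - (-25) = 26
k: (-5)·(-1) - (-2)·1 = 5 - (-2) = 7
a × b = (-9, 26, 7)

(-9, 26, 7)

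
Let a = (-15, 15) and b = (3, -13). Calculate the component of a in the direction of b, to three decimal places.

a · b = (-15)·3 + 15·(-13) = -45 - 195 = -240
|b| = √(9 + 169) = √178 ≈ 13.3417
comp_b a = -240 / √178 ≈ -17.989

-17.989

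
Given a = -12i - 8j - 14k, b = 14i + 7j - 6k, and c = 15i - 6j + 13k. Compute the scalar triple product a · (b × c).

b × c:
i: 7·13 - (-6)·(-6) = 91 - 36 = 55
j: (-6)·15 - 14·13 = -90 - 182 = -272
k: 14·(-6) - 7·15 = -84 - 105 = -189
b × c = (55, -272, -189)
a · (b × c) = (-12)·55 + (-8)·(-272) + (-14)·(-189) = -660 + 2176 + 2646 = 4162

4162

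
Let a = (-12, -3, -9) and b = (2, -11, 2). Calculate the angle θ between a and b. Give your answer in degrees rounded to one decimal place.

93.0

a · b = (-12)·2 + (-3)·(-11) + (-9)·2 = -24 + 33 - 18 = -9
|a|² = 144 + 9 + 81 = 234,  |a| = √234 ≈ 15.297059
|b|² = 4 + 121 + 4 = 129,  |b| = √129 ≈ 11.357817
cos θ = -9 / (15.297059 · 11.357817) ≈ -0.05180
θ = arccos(-0.05180) ≈ 93.0°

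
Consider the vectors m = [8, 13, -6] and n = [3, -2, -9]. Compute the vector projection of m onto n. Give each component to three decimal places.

(1.660, -1.106, -4.979)

m · n = 8·3 + 13·(-2) + (-6)·(-9) = 24 - 26 + 54 = 52
|n|² = 9 + 4 + 81 = 94
proj_n m = (52/94) · (3, -2, -9) ≈ (1.660, -1.106, -4.979)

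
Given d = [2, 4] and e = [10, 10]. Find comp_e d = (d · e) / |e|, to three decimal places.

d · e = 2·10 + 4·10 = 20 + 40 = 60
|e| = √(100 + 100) = √200 ≈ 14.1421
comp_e d = 60 / √200 ≈ 4.243

4.243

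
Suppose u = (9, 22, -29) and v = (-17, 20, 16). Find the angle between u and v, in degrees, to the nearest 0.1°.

98.8

u · v = 9·(-17) + 22·20 + (-29)·16 = -153 + 440 - 464 = -177
|u|² = 81 + 484 + 841 = 1406,  |u| = √1406 ≈ 37.496667
|v|² = 289 + 400 + 256 = 945,  |v| = √945 ≈ 30.740852
cos θ = -177 / (37.496667 · 30.740852) ≈ -0.15356
θ = arccos(-0.15356) ≈ 98.8°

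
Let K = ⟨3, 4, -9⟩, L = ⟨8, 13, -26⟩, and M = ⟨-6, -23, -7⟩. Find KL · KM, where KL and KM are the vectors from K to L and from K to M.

KL = L − K = (5, 9, -17)
KM = M − K = (-9, -27, 2)
KL · KM = 5·(-9) + 9·(-27) + (-17)·2 = -45 - 243 - 34 = -322

-322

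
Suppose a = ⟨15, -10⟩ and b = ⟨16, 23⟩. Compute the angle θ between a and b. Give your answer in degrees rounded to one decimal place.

a · b = 15·16 + (-10)·23 = 240 - 230 = 10
|a|² = 225 + 100 = 325,  |a| = √325 ≈ 18.027756
|b|² = 256 + 529 = 785,  |b| = √785 ≈ 28.017851
cos θ = 10 / (18.027756 · 28.017851) ≈ 0.01980
θ = arccos(0.01980) ≈ 88.9°

88.9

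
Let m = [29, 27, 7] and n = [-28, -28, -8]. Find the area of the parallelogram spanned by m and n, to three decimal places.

69.513

i: 27·(-8) - 7·(-28) = -216 - (-196) = -20
j: 7·(-28) - 29·(-8) = -196 - (-232) = 36
k: 29·(-28) - 27·(-28) = -812 - (-756) = -56
m × n = (-20, 36, -56)
|m × n| = √((-20)² + 36² + (-56)²) = √4832 ≈ 69.5126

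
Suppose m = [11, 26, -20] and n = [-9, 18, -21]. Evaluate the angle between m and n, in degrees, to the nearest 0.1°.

38.4

m · n = 11·(-9) + 26·18 + (-20)·(-21) = -99 + 468 + 420 = 789
|m|² = 121 + 676 + 400 = 1197,  |m| = √1197 ≈ 34.597688
|n|² = 81 + 324 + 441 = 846,  |n| = √846 ≈ 29.086079
cos θ = 789 / (34.597688 · 29.086079) ≈ 0.78405
θ = arccos(0.78405) ≈ 38.4°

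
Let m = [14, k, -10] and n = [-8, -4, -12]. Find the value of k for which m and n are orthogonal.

2

m · n = 14·(-8) + k·(-4) + (-10)·(-12) = 8 - 4k
Set equal to 0: -4k = -8, so k = 2.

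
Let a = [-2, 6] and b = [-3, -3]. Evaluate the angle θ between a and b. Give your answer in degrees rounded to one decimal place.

116.6

a · b = (-2)·(-3) + 6·(-3) = 6 - 18 = -12
|a|² = 4 + 36 = 40,  |a| = √40 ≈ 6.324555
|b|² = 9 + 9 = 18,  |b| = √18 ≈ 4.242641
cos θ = -12 / (6.324555 · 4.242641) ≈ -0.44721
θ = arccos(-0.44721) ≈ 116.6°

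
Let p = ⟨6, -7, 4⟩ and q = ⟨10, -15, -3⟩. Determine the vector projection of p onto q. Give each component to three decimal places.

(4.581, -6.871, -1.374)

p · q = 6·10 + (-7)·(-15) + 4·(-3) = 60 + 105 - 12 = 153
|q|² = 100 + 225 + 9 = 334
proj_q p = (153/334) · (10, -15, -3) ≈ (4.581, -6.871, -1.374)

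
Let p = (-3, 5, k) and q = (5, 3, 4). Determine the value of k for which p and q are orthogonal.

p · q = (-3)·5 + 5·3 + k·4 = 0 + 4k
Set equal to 0: 4k = 0, so k = 0.

0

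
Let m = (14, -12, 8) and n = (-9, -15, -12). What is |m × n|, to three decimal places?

i: (-12)·(-12) - 8·(-15) = 144 - (-120) = 264
j: 8·(-9) - 14·(-12) = -72 - (-168) = 96
k: 14·(-15) - (-12)·(-9) = -210 - 108 = -318
m × n = (264, 96, -318)
|m × n| = √(264² + 96² + (-318)²) = √180036 ≈ 424.3065

424.306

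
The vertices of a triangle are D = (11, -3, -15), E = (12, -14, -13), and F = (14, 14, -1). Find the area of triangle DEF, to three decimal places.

97.350

DE = (1, -11, 2),  DF = (3, 17, 14)
i: (-11)·14 - 2·17 = -154 - 34 = -188
j: 2·3 - 1·14 = 6 - 14 = -8
k: 1·17 - (-11)·3 = 17 - (-33) = 50
DE × DF = (-188, -8, 50)
|DE × DF| = √37908 ≈ 194.6998
area = ½ · 194.6998 ≈ 97.350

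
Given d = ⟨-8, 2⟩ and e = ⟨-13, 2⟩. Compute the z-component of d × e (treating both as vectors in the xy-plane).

(-8)·2 - 2·(-13) = -16 - (-26) = 10

10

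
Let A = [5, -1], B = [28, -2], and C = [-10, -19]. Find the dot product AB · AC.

AB = B − A = (23, -1)
AC = C − A = (-15, -18)
AB · AC = 23·(-15) + (-1)·(-18) = -345 + 18 = -327

-327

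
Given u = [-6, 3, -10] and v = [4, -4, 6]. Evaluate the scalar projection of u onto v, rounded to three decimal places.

u · v = (-6)·4 + 3·(-4) + (-10)·6 = -24 - 12 - 60 = -96
|v| = √(16 + 16 + 36) = √68 ≈ 8.2462
comp_v u = -96 / √68 ≈ -11.642

-11.642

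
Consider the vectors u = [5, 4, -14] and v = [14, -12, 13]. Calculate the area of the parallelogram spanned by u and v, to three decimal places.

308.274

i: 4·13 - (-14)·(-12) = 52 - 168 = -116
j: (-14)·14 - 5·13 = -196 - 65 = -261
k: 5·(-12) - 4·14 = -60 - 56 = -116
u × v = (-116, -261, -116)
|u × v| = √((-116)² + (-261)² + (-116)²) = √95033 ≈ 308.2742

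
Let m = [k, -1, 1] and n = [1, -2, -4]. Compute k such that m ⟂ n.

m · n = k·1 + (-1)·(-2) + 1·(-4) = -2 + 1k
Set equal to 0: 1k = 2, so k = 2.

2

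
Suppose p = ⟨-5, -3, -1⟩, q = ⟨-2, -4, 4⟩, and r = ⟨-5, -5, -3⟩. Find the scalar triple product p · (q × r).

-72

q × r:
i: (-4)·(-3) - 4·(-5) = 12 - (-20) = 32
j: 4·(-5) - (-2)·(-3) = -20 - 6 = -26
k: (-2)·(-5) - (-4)·(-5) = 10 - 20 = -10
q × r = (32, -26, -10)
p · (q × r) = (-5)·32 + (-3)·(-26) + (-1)·(-10) = -160 + 78 + 10 = -72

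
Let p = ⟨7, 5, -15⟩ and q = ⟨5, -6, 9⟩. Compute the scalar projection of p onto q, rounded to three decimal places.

-10.909

p · q = 7·5 + 5·(-6) + (-15)·9 = 35 - 30 - 135 = -130
|q| = √(25 + 36 + 81) = √142 ≈ 11.9164
comp_q p = -130 / √142 ≈ -10.909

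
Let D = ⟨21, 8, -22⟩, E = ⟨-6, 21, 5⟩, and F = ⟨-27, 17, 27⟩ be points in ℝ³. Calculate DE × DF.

DE = (-27, 13, 27)
DF = (-48, 9, 49)
i: 13·49 - 27·9 = 637 - 243 = 394
j: 27·(-48) - (-27)·49 = -1296 - (-1323) = 27
k: (-27)·9 - 13·(-48) = -243 - (-624) = 381
DE × DF = (394, 27, 381)

(394, 27, 381)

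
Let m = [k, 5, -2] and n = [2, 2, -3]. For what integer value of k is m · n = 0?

m · n = k·2 + 5·2 + (-2)·(-3) = 16 + 2k
Set equal to 0: 2k = -16, so k = -8.

-8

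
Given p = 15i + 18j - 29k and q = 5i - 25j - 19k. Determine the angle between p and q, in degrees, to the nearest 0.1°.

p · q = 15·5 + 18·(-25) + (-29)·(-19) = 75 - 450 + 551 = 176
|p|² = 225 + 324 + 841 = 1390,  |p| = √1390 ≈ 37.282704
|q|² = 25 + 625 + 361 = 1011,  |q| = √1011 ≈ 31.796226
cos θ = 176 / (37.282704 · 31.796226) ≈ 0.14847
θ = arccos(0.14847) ≈ 81.5°

81.5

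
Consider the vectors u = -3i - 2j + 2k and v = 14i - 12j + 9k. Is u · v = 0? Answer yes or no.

u · v = (-3)·14 + (-2)·(-12) + 2·9 = -42 + 24 + 18 = 0
Zero, so the vectors are orthogonal.

yes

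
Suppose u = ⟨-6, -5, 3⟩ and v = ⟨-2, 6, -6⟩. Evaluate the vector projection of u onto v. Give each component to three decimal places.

(0.947, -2.842, 2.842)

u · v = (-6)·(-2) + (-5)·6 + 3·(-6) = 12 - 30 - 18 = -36
|v|² = 4 + 36 + 36 = 76
proj_v u = (-36/76) · (-2, 6, -6) ≈ (0.947, -2.842, 2.842)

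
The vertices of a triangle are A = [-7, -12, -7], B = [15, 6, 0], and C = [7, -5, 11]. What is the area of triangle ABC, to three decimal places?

AB = (22, 18, 7),  AC = (14, 7, 18)
i: 18·18 - 7·7 = 324 - 49 = 275
j: 7·14 - 22·18 = 98 - 396 = -298
k: 22·7 - 18·14 = 154 - 252 = -98
AB × AC = (275, -298, -98)
|AB × AC| = √174033 ≈ 417.1726
area = ½ · 417.1726 ≈ 208.586

208.586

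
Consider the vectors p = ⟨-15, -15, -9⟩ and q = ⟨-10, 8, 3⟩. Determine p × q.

(27, 135, -270)

i: (-15)·3 - (-9)·8 = -45 - (-72) = 27
j: (-9)·(-10) - (-15)·3 = 90 - (-45) = 135
k: (-15)·8 - (-15)·(-10) = -120 - 150 = -270
p × q = (27, 135, -270)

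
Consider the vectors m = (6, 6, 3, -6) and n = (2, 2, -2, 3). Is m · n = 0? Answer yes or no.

m · n = 6·2 + 6·2 + 3·(-2) + (-6)·3 = 12 + 12 - 6 - 18 = 0
Zero, so the vectors are orthogonal.

yes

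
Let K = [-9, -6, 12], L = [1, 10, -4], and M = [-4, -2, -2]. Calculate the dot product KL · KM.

338

KL = L − K = (10, 16, -16)
KM = M − K = (5, 4, -14)
KL · KM = 10·5 + 16·4 + (-16)·(-14) = 50 + 64 + 224 = 338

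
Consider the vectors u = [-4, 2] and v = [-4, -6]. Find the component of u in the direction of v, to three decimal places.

u · v = (-4)·(-4) + 2·(-6) = 16 - 12 = 4
|v| = √(16 + 36) = √52 ≈ 7.2111
comp_v u = 4 / √52 ≈ 0.555

0.555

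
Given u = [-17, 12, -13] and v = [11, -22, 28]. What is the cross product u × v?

(50, 333, 242)

i: 12·28 - (-13)·(-22) = 336 - 286 = 50
j: (-13)·11 - (-17)·28 = -143 - (-476) = 333
k: (-17)·(-22) - 12·11 = 374 - 132 = 242
u × v = (50, 333, 242)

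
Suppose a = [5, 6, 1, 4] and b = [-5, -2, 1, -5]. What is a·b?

a · b = 5·(-5) + 6·(-2) + 1·1 + 4·(-5) = -25 - 12 + 1 - 20 = -56

-56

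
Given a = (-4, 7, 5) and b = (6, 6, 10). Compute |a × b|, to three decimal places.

104.192

i: 7·10 - 5·6 = 70 - 30 = 40
j: 5·6 - (-4)·10 = 30 - (-40) = 70
k: (-4)·6 - 7·6 = -24 - 42 = -66
a × b = (40, 70, -66)
|a × b| = √(40² + 70² + (-66)²) = √10856 ≈ 104.1921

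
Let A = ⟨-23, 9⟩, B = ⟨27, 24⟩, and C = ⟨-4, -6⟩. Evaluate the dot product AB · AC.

725

AB = B − A = (50, 15)
AC = C − A = (19, -15)
AB · AC = 50·19 + 15·(-15) = 950 - 225 = 725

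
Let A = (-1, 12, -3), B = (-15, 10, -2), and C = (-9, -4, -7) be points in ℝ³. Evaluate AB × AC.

(24, -64, 208)

AB = (-14, -2, 1)
AC = (-8, -16, -4)
i: (-2)·(-4) - 1·(-16) = 8 - (-16) = 24
j: 1·(-8) - (-14)·(-4) = -8 - 56 = -64
k: (-14)·(-16) - (-2)·(-8) = 224 - 16 = 208
AB × AC = (24, -64, 208)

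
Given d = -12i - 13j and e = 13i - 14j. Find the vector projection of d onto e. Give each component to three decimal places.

d · e = (-12)·13 + (-13)·(-14) = -156 + 182 = 26
|e|² = 169 + 196 = 365
proj_e d = (26/365) · (13, -14) ≈ (0.926, -0.997)

(0.926, -0.997)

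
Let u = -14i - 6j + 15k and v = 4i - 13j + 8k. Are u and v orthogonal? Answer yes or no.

no

u · v = (-14)·4 + (-6)·(-13) + 15·8 = -56 + 78 + 120 = 142
Nonzero, so the vectors are not orthogonal.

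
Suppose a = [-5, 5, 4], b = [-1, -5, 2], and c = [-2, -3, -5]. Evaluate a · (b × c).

b × c:
i: (-5)·(-5) - 2·(-3) = 25 - (-6) = 31
j: 2·(-2) - (-1)·(-5) = -4 - 5 = -9
k: (-1)·(-3) - (-5)·(-2) = 3 - 10 = -7
b × c = (31, -9, -7)
a · (b × c) = (-5)·31 + 5·(-9) + 4·(-7) = -155 - 45 - 28 = -228

-228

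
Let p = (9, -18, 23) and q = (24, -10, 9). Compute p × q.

(68, 471, 342)

i: (-18)·9 - 23·(-10) = -162 - (-230) = 68
j: 23·24 - 9·9 = 552 - 81 = 471
k: 9·(-10) - (-18)·24 = -90 - (-432) = 342
p × q = (68, 471, 342)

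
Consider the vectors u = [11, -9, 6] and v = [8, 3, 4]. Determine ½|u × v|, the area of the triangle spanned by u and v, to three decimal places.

59.070

i: (-9)·4 - 6·3 = -36 - 18 = -54
j: 6·8 - 11·4 = 48 - 44 = 4
k: 11·3 - (-9)·8 = 33 - (-72) = 105
u × v = (-54, 4, 105)
|u × v| = √((-54)² + 4² + 105²) = √13957 ≈ 118.1397
area = ½ · 118.1397 ≈ 59.070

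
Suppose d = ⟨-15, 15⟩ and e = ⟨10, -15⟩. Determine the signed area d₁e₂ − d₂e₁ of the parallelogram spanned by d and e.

75

(-15)·(-15) - 15·10 = 225 - 150 = 75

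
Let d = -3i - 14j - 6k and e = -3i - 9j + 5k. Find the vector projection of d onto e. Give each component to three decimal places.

d · e = (-3)·(-3) + (-14)·(-9) + (-6)·5 = 9 + 126 - 30 = 105
|e|² = 9 + 81 + 25 = 115
proj_e d = (105/115) · (-3, -9, 5) ≈ (-2.739, -8.217, 4.565)

(-2.739, -8.217, 4.565)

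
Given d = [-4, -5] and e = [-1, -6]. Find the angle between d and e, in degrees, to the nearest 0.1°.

29.2

d · e = (-4)·(-1) + (-5)·(-6) = 4 + 30 = 34
|d|² = 16 + 25 = 41,  |d| = √41 ≈ 6.403124
|e|² = 1 + 36 = 37,  |e| = √37 ≈ 6.082763
cos θ = 34 / (6.403124 · 6.082763) ≈ 0.87294
θ = arccos(0.87294) ≈ 29.2°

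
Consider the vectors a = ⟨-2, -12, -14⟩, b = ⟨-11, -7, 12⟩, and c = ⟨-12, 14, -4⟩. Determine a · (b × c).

b × c:
i: (-7)·(-4) - 12·14 = 28 - 168 = -140
j: 12·(-12) - (-11)·(-4) = -144 - 44 = -188
k: (-11)·14 - (-7)·(-12) = -154 - 84 = -238
b × c = (-140, -188, -238)
a · (b × c) = (-2)·(-140) + (-12)·(-188) + (-14)·(-238) = 280 + 2256 + 3332 = 5868

5868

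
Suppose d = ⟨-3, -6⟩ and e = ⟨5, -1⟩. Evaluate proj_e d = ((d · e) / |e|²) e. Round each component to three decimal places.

d · e = (-3)·5 + (-6)·(-1) = -15 + 6 = -9
|e|² = 25 + 1 = 26
proj_e d = (-9/26) · (5, -1) ≈ (-1.731, 0.346)

(-1.731, 0.346)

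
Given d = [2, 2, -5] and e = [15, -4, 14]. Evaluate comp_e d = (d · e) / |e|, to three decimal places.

d · e = 2·15 + 2·(-4) + (-5)·14 = 30 - 8 - 70 = -48
|e| = √(225 + 16 + 196) = √437 ≈ 20.9045
comp_e d = -48 / √437 ≈ -2.296

-2.296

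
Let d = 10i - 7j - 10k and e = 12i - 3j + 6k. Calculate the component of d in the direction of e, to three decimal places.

5.892

d · e = 10·12 + (-7)·(-3) + (-10)·6 = 120 + 21 - 60 = 81
|e| = √(144 + 9 + 36) = √189 ≈ 13.7477
comp_e d = 81 / √189 ≈ 5.892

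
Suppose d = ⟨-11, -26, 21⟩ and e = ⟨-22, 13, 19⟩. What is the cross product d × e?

(-767, -253, -715)

i: (-26)·19 - 21·13 = -494 - 273 = -767
j: 21·(-22) - (-11)·19 = -462 - (-209) = -253
k: (-11)·13 - (-26)·(-22) = -143 - 572 = -715
d × e = (-767, -253, -715)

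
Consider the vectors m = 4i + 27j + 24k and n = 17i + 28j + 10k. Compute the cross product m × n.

(-402, 368, -347)

i: 27·10 - 24·28 = 270 - 672 = -402
j: 24·17 - 4·10 = 408 - 40 = 368
k: 4·28 - 27·17 = 112 - 459 = -347
m × n = (-402, 368, -347)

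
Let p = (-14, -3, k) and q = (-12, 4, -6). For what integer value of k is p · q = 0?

26

p · q = (-14)·(-12) + (-3)·4 + k·(-6) = 156 - 6k
Set equal to 0: -6k = -156, so k = 26.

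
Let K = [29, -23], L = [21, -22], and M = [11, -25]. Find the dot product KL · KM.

142

KL = L − K = (-8, 1)
KM = M − K = (-18, -2)
KL · KM = (-8)·(-18) + 1·(-2) = 144 - 2 = 142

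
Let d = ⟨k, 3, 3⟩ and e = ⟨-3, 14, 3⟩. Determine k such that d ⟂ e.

17

d · e = k·(-3) + 3·14 + 3·3 = 51 - 3k
Set equal to 0: -3k = -51, so k = 17.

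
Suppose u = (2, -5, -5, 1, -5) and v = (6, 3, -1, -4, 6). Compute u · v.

-32

u · v = 2·6 + (-5)·3 + (-5)·(-1) + 1·(-4) + (-5)·6 = 12 - 15 + 5 - 4 - 30 = -32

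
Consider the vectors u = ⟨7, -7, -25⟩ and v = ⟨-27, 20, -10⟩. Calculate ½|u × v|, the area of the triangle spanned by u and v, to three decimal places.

i: (-7)·(-10) - (-25)·20 = 70 - (-500) = 570
j: (-25)·(-27) - 7·(-10) = 675 - (-70) = 745
k: 7·20 - (-7)·(-27) = 140 - 189 = -49
u × v = (570, 745, -49)
|u × v| = √(570² + 745² + (-49)²) = √882326 ≈ 939.3221
area = ½ · 939.3221 ≈ 469.661

469.661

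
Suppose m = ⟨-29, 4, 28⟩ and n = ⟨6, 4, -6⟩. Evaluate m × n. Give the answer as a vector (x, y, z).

(-136, -6, -140)

i: 4·(-6) - 28·4 = -24 - 112 = -136
j: 28·6 - (-29)·(-6) = 168 - 174 = -6
k: (-29)·4 - 4·6 = -116 - 24 = -140
m × n = (-136, -6, -140)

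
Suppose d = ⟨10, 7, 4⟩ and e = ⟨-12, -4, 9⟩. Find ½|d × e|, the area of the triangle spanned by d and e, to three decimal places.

i: 7·9 - 4·(-4) = 63 - (-16) = 79
j: 4·(-12) - 10·9 = -48 - 90 = -138
k: 10·(-4) - 7·(-12) = -40 - (-84) = 44
d × e = (79, -138, 44)
|d × e| = √(79² + (-138)² + 44²) = √27221 ≈ 164.9879
area = ½ · 164.9879 ≈ 82.494

82.494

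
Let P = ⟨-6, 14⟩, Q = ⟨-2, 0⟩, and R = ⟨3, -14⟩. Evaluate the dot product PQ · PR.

PQ = Q − P = (4, -14)
PR = R − P = (9, -28)
PQ · PR = 4·9 + (-14)·(-28) = 36 + 392 = 428

428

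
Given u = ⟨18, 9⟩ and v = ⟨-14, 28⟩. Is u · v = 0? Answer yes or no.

yes

u · v = 18·(-14) + 9·28 = -252 + 252 = 0
Zero, so the vectors are orthogonal.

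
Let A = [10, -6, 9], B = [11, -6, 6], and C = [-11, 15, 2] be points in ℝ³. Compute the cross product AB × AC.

(63, 70, 21)

AB = (1, 0, -3)
AC = (-21, 21, -7)
i: 0·(-7) - (-3)·21 = 0 - (-63) = 63
j: (-3)·(-21) - 1·(-7) = 63 - (-7) = 70
k: 1·21 - 0·(-21) = 21 - 0 = 21
AB × AC = (63, 70, 21)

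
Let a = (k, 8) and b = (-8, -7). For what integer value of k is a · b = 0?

-7

a · b = k·(-8) + 8·(-7) = -56 - 8k
Set equal to 0: -8k = 56, so k = -7.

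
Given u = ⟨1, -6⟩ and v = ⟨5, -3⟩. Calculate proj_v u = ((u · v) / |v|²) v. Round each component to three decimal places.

(3.382, -2.029)

u · v = 1·5 + (-6)·(-3) = 5 + 18 = 23
|v|² = 25 + 9 = 34
proj_v u = (23/34) · (5, -3) ≈ (3.382, -2.029)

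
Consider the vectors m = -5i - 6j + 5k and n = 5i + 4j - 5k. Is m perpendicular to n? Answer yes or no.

m · n = (-5)·5 + (-6)·4 + 5·(-5) = -25 - 24 - 25 = -74
Nonzero, so the vectors are not orthogonal.

no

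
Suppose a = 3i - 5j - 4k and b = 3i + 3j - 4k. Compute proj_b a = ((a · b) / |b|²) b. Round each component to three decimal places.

(0.882, 0.882, -1.176)

a · b = 3·3 + (-5)·3 + (-4)·(-4) = 9 - 15 + 16 = 10
|b|² = 9 + 9 + 16 = 34
proj_b a = (10/34) · (3, 3, -4) ≈ (0.882, 0.882, -1.176)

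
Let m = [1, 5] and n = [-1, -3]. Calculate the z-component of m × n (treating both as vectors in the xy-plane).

1·(-3) - 5·(-1) = -3 - (-5) = 2

2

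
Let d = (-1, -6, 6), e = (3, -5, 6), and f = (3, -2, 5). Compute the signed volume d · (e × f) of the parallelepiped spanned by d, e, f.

49

e × f:
i: (-5)·5 - 6·(-2) = -25 - (-12) = -13
j: 6·3 - 3·5 = 18 - 15 = 3
k: 3·(-2) - (-5)·3 = -6 - (-15) = 9
e × f = (-13, 3, 9)
d · (e × f) = (-1)·(-13) + (-6)·3 + 6·9 = 13 - 18 + 54 = 49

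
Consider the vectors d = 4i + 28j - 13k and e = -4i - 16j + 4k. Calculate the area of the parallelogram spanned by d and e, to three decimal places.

113.208

i: 28·4 - (-13)·(-16) = 112 - 208 = -96
j: (-13)·(-4) - 4·4 = 52 - 16 = 36
k: 4·(-16) - 28·(-4) = -64 - (-112) = 48
d × e = (-96, 36, 48)
|d × e| = √((-96)² + 36² + 48²) = √12816 ≈ 113.2078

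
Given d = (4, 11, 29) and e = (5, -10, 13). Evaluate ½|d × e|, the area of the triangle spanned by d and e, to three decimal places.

i: 11·13 - 29·(-10) = 143 - (-290) = 433
j: 29·5 - 4·13 = 145 - 52 = 93
k: 4·(-10) - 11·5 = -40 - 55 = -95
d × e = (433, 93, -95)
|d × e| = √(433² + 93² + (-95)²) = √205163 ≈ 452.9492
area = ½ · 452.9492 ≈ 226.475

226.475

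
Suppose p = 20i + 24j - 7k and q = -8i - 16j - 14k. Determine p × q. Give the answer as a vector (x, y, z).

i: 24·(-14) - (-7)·(-16) = -336 - 112 = -448
j: (-7)·(-8) - 20·(-14) = 56 - (-280) = 336
k: 20·(-16) - 24·(-8) = -320 - (-192) = -128
p × q = (-448, 336, -128)

(-448, 336, -128)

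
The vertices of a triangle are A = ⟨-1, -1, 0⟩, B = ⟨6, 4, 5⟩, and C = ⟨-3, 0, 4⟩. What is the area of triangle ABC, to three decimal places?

AB = (7, 5, 5),  AC = (-2, 1, 4)
i: 5·4 - 5·1 = 20 - 5 = 15
j: 5·(-2) - 7·4 = -10 - 28 = -38
k: 7·1 - 5·(-2) = 7 - (-10) = 17
AB × AC = (15, -38, 17)
|AB × AC| = √1958 ≈ 44.2493
area = ½ · 44.2493 ≈ 22.125

22.125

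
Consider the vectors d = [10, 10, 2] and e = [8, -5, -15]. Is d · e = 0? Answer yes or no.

yes

d · e = 10·8 + 10·(-5) + 2·(-15) = 80 - 50 - 30 = 0
Zero, so the vectors are orthogonal.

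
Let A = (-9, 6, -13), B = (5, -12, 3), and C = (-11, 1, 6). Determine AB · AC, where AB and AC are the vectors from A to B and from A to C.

AB = B − A = (14, -18, 16)
AC = C − A = (-2, -5, 19)
AB · AC = 14·(-2) + (-18)·(-5) + 16·19 = -28 + 90 + 304 = 366

366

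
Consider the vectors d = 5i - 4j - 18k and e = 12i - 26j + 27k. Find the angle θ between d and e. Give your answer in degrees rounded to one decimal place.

d · e = 5·12 + (-4)·(-26) + (-18)·27 = 60 + 104 - 486 = -322
|d|² = 25 + 16 + 324 = 365,  |d| = √365 ≈ 19.104973
|e|² = 144 + 676 + 729 = 1549,  |e| = √1549 ≈ 39.357337
cos θ = -322 / (19.104973 · 39.357337) ≈ -0.42824
θ = arccos(-0.42824) ≈ 115.4°

115.4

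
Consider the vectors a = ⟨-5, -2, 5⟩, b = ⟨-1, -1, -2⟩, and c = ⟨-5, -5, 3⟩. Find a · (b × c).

b × c:
i: (-1)·3 - (-2)·(-5) = -3 - 10 = -13
j: (-2)·(-5) - (-1)·3 = 10 - (-3) = 13
k: (-1)·(-5) - (-1)·(-5) = 5 - 5 = 0
b × c = (-13, 13, 0)
a · (b × c) = (-5)·(-13) + (-2)·13 + 5·0 = 65 - 26 + 0 = 39

39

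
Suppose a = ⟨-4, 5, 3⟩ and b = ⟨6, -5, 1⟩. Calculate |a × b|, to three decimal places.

31.369

i: 5·1 - 3·(-5) = 5 - (-15) = 20
j: 3·6 - (-4)·1 = 18 - (-4) = 22
k: (-4)·(-5) - 5·6 = 20 - 30 = -10
a × b = (20, 22, -10)
|a × b| = √(20² + 22² + (-10)²) = √984 ≈ 31.3688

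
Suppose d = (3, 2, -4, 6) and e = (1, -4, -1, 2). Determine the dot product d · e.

d · e = 3·1 + 2·(-4) + (-4)·(-1) + 6·2 = 3 - 8 + 4 + 12 = 11

11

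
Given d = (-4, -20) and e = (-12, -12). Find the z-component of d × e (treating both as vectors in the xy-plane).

(-4)·(-12) - (-20)·(-12) = 48 - 240 = -192

-192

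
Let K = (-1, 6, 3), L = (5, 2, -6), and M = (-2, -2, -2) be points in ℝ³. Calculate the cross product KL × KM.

KL = (6, -4, -9)
KM = (-1, -8, -5)
i: (-4)·(-5) - (-9)·(-8) = 20 - 72 = -52
j: (-9)·(-1) - 6·(-5) = 9 - (-30) = 39
k: 6·(-8) - (-4)·(-1) = -48 - 4 = -52
KL × KM = (-52, 39, -52)

(-52, 39, -52)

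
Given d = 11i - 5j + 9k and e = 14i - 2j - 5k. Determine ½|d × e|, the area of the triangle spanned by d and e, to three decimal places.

96.065

i: (-5)·(-5) - 9·(-2) = 25 - (-18) = 43
j: 9·14 - 11·(-5) = 126 - (-55) = 181
k: 11·(-2) - (-5)·14 = -22 - (-70) = 48
d × e = (43, 181, 48)
|d × e| = √(43² + 181² + 48²) = √36914 ≈ 192.1302
area = ½ · 192.1302 ≈ 96.065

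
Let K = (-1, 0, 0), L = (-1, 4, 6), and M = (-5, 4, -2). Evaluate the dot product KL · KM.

KL = L − K = (0, 4, 6)
KM = M − K = (-4, 4, -2)
KL · KM = 0·(-4) + 4·4 + 6·(-2) = 0 + 16 - 12 = 4

4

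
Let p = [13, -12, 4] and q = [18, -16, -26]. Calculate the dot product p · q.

p · q = 13·18 + (-12)·(-16) + 4·(-26) = 234 + 192 - 104 = 322

322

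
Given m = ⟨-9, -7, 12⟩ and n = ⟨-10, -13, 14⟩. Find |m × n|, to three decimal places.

i: (-7)·14 - 12·(-13) = -98 - (-156) = 58
j: 12·(-10) - (-9)·14 = -120 - (-126) = 6
k: (-9)·(-13) - (-7)·(-10) = 117 - 70 = 47
m × n = (58, 6, 47)
|m × n| = √(58² + 6² + 47²) = √5609 ≈ 74.8933

74.893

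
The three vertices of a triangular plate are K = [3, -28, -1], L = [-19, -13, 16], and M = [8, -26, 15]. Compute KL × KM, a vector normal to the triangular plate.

KL = (-22, 15, 17)
KM = (5, 2, 16)
i: 15·16 - 17·2 = 240 - 34 = 206
j: 17·5 - (-22)·16 = 85 - (-352) = 437
k: (-22)·2 - 15·5 = -44 - 75 = -119
KL × KM = (206, 437, -119)

(206, 437, -119)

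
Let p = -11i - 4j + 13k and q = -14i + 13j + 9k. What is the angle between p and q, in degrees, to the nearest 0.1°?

53.6

p · q = (-11)·(-14) + (-4)·13 + 13·9 = 154 - 52 + 117 = 219
|p|² = 121 + 16 + 169 = 306,  |p| = √306 ≈ 17.492856
|q|² = 196 + 169 + 81 = 446,  |q| = √446 ≈ 21.118712
cos θ = 219 / (17.492856 · 21.118712) ≈ 0.59281
θ = arccos(0.59281) ≈ 53.6°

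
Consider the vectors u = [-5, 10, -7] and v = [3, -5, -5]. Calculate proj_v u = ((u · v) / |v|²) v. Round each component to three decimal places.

(-1.525, 2.542, 2.542)

u · v = (-5)·3 + 10·(-5) + (-7)·(-5) = -15 - 50 + 35 = -30
|v|² = 9 + 25 + 25 = 59
proj_v u = (-30/59) · (3, -5, -5) ≈ (-1.525, 2.542, 2.542)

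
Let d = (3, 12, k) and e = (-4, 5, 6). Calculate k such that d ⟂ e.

-8

d · e = 3·(-4) + 12·5 + k·6 = 48 + 6k
Set equal to 0: 6k = -48, so k = -8.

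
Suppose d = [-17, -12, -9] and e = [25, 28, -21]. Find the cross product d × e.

(504, -582, -176)

i: (-12)·(-21) - (-9)·28 = 252 - (-252) = 504
j: (-9)·25 - (-17)·(-21) = -225 - 357 = -582
k: (-17)·28 - (-12)·25 = -476 - (-300) = -176
d × e = (504, -582, -176)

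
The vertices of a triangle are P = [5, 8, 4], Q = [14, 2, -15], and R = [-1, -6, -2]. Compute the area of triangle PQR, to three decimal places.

PQ = (9, -6, -19),  PR = (-6, -14, -6)
i: (-6)·(-6) - (-19)·(-14) = 36 - 266 = -230
j: (-19)·(-6) - 9·(-6) = 114 - (-54) = 168
k: 9·(-14) - (-6)·(-6) = -126 - 36 = -162
PQ × PR = (-230, 168, -162)
|PQ × PR| = √107368 ≈ 327.6706
area = ½ · 327.6706 ≈ 163.835

163.835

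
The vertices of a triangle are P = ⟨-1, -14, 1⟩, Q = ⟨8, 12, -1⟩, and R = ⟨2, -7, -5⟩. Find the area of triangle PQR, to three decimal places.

75.321

PQ = (9, 26, -2),  PR = (3, 7, -6)
i: 26·(-6) - (-2)·7 = -156 - (-14) = -142
j: (-2)·3 - 9·(-6) = -6 - (-54) = 48
k: 9·7 - 26·3 = 63 - 78 = -15
PQ × PR = (-142, 48, -15)
|PQ × PR| = √22693 ≈ 150.6420
area = ½ · 150.6420 ≈ 75.321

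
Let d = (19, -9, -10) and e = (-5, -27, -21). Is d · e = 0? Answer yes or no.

no

d · e = 19·(-5) + (-9)·(-27) + (-10)·(-21) = -95 + 243 + 210 = 358
Nonzero, so the vectors are not orthogonal.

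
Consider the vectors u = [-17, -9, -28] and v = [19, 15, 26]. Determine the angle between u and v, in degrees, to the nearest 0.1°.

169.3

u · v = (-17)·19 + (-9)·15 + (-28)·26 = -323 - 135 - 728 = -1186
|u|² = 289 + 81 + 784 = 1154,  |u| = √1154 ≈ 33.970576
|v|² = 361 + 225 + 676 = 1262,  |v| = √1262 ≈ 35.524639
cos θ = -1186 / (33.970576 · 35.524639) ≈ -0.98277
θ = arccos(-0.98277) ≈ 169.3°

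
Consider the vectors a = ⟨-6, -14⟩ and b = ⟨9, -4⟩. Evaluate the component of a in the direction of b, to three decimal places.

0.203

a · b = (-6)·9 + (-14)·(-4) = -54 + 56 = 2
|b| = √(81 + 16) = √97 ≈ 9.8489
comp_b a = 2 / √97 ≈ 0.203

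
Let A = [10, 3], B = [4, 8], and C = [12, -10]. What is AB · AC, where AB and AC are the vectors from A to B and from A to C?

AB = B − A = (-6, 5)
AC = C − A = (2, -13)
AB · AC = (-6)·2 + 5·(-13) = -12 - 65 = -77

-77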